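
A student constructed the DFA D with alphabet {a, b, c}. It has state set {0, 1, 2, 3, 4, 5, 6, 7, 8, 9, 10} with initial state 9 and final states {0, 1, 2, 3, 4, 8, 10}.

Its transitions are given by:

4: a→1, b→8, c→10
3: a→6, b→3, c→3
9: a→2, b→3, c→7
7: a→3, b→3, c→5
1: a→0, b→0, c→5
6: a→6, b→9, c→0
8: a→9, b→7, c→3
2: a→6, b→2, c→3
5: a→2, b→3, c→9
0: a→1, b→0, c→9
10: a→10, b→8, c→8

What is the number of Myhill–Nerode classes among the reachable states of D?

Reachable states from the start: {0,1,2,3,5,6,7,9}. Unreachable: {4,8,10} — drop them.
P0 = {0,1,2,3} | {5,6,7,9}.
Split {0,1,2,3} by δ(·,a) → {0,1} and {2,3}.
Split {5,6,7,9} by δ(·,a) → {5,7,9} and {6}.
The partition is now stable with 4 blocks: {0,1} | {5,7,9} | {2,3} | {6}.

4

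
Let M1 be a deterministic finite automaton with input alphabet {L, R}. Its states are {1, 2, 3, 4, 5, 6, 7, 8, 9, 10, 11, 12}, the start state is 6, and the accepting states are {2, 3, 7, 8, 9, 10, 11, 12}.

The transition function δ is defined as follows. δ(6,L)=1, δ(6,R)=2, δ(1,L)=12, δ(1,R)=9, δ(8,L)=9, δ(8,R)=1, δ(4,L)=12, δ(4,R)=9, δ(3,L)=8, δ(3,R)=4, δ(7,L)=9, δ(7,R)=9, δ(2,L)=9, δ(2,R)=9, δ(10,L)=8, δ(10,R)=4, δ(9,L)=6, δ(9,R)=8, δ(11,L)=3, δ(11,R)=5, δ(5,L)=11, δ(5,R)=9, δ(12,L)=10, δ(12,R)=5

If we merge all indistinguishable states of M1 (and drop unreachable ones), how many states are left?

7

Reachable states from the start: {1,2,3,4,5,6,8,9,10,11,12}. Unreachable: {7} — drop them.
Initial partition by acceptance: {2,3,8,9,10,11,12} | {1,4,5,6}.
Split {2,3,8,9,10,11,12} by δ(·,L) → {2,3,8,10,11,12} and {9}.
Refine {2,3,8,10,11,12} on symbol L: members go to different blocks, giving {3,10,11,12} and {2,8}.
Split {3,10,11,12} by δ(·,L) → {3,10} and {11,12}.
Refine {1,4,5,6} on symbol L: members go to different blocks, giving {1,4,5} and {6}.
Split {2,8} by δ(·,R) → {2} and {8}.
The partition is now stable with 7 blocks: {3,10} | {1,4,5} | {9} | {2} | {11,12} | {6} | {8}.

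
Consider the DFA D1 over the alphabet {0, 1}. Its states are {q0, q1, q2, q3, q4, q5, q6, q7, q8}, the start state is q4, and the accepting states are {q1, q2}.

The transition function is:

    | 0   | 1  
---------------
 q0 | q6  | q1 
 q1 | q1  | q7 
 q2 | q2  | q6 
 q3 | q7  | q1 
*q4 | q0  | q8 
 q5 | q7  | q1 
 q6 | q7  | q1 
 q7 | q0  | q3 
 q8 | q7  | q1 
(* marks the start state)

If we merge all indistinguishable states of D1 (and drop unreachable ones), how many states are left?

States {q2,q5} cannot be reached from the start state, so discard them.
Start with accepting vs non-accepting: {q1} | {q0,q3,q4,q6,q7,q8}.
Split {q0,q3,q4,q6,q7,q8} by δ(·,1) → {q0,q3,q6,q8} and {q4,q7}.
Split {q0,q3,q6,q8} by δ(·,0) → {q3,q6,q8} and {q0}.
The partition is now stable with 4 blocks: {q1} | {q3,q6,q8} | {q4,q7} | {q0}.

4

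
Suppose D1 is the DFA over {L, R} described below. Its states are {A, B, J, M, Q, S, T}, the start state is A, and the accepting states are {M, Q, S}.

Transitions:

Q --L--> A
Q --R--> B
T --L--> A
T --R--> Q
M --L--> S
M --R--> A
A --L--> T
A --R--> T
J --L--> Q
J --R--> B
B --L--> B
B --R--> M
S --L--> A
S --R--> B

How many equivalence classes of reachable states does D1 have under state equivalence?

5

First remove the unreachable states {J}; 6 states remain.
Initial partition by acceptance: {M,Q,S} | {A,B,T}.
Refine {M,Q,S} on symbol L: members go to different blocks, giving {Q,S} and {M}.
Refine {A,B,T} on symbol R: members go to different blocks, giving {B} and {T} and {A}.
The partition is now stable with 5 blocks: {Q,S} | {B} | {M} | {T} | {A}.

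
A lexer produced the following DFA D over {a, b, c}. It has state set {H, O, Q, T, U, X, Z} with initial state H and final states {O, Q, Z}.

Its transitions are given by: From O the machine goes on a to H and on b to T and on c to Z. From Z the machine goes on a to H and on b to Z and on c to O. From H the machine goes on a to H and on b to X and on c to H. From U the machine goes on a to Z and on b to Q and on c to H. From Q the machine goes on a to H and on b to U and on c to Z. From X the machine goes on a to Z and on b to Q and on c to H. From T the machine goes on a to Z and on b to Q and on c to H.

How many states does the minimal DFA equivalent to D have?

Every state is reachable, so we keep all 7.
Initial partition by acceptance: {O,Q,Z} | {H,T,U,X}.
Refine {O,Q,Z} on symbol b: members go to different blocks, giving {O,Q} and {Z}.
Refine {H,T,U,X} on symbol a: members go to different blocks, giving {T,U,X} and {H}.
Stable partition: {O,Q} | {T,U,X} | {Z} | {H} — 4 equivalence classes.

4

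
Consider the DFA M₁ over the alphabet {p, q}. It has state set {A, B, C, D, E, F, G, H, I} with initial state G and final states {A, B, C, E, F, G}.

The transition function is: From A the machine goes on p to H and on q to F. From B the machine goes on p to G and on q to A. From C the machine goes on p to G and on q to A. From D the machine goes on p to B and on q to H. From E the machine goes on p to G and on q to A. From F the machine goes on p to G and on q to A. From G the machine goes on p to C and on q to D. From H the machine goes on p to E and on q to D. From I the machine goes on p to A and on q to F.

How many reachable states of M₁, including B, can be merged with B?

4

First remove the unreachable states {I}; 8 states remain.
Initial partition by acceptance: {A,B,C,E,F,G} | {D,H}.
On input p, block {A,B,C,E,F,G} splits into {B,C,E,F,G} and {A}.
Split {B,C,E,F,G} by δ(·,q) → {B,C,E,F} and {G}.
The partition is now stable with 4 blocks: {B,C,E,F} | {D,H} | {A} | {G}.
The equivalence class containing B is {B,C,E,F}, of size 4.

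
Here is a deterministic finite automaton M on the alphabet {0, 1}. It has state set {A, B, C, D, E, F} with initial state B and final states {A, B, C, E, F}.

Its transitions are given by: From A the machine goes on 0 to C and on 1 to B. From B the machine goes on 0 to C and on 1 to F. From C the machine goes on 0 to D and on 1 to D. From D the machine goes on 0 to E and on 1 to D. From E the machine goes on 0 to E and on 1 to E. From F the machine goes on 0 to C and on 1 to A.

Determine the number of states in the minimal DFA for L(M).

4

All states are reachable from the start state.
P0 = {A,B,C,E,F} | {D}.
On input 0, block {A,B,C,E,F} splits into {A,B,E,F} and {C}.
Split {A,B,E,F} by δ(·,0) → {A,B,F} and {E}.
Stable partition: {A,B,F} | {D} | {C} | {E} — 4 equivalence classes.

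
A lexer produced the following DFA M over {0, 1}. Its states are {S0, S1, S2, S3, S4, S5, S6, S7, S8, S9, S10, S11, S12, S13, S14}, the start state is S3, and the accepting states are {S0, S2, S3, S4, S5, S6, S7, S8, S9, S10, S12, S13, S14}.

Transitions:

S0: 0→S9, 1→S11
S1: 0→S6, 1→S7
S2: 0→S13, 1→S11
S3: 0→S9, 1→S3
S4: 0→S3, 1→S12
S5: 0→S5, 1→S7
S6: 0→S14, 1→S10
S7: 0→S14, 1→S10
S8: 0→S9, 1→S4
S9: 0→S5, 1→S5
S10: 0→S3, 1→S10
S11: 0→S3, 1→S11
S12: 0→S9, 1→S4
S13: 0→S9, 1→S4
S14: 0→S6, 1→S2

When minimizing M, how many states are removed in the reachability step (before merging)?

3

No path from S3 leads to S0, S1, S8; the other 12 states are all reachable.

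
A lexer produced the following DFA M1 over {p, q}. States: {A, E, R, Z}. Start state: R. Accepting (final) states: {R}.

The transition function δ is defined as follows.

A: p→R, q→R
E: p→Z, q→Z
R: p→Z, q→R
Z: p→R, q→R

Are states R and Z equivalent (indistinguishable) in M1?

First remove the unreachable states {A,E}; 2 states remain.
Initial partition by acceptance: {R} | {Z}.
No further refinement is possible. Final partition (2 blocks): {R} | {Z}.
R and Z end up in different blocks, so they are distinguishable. For instance, the string 'ε' is accepted from only R.

No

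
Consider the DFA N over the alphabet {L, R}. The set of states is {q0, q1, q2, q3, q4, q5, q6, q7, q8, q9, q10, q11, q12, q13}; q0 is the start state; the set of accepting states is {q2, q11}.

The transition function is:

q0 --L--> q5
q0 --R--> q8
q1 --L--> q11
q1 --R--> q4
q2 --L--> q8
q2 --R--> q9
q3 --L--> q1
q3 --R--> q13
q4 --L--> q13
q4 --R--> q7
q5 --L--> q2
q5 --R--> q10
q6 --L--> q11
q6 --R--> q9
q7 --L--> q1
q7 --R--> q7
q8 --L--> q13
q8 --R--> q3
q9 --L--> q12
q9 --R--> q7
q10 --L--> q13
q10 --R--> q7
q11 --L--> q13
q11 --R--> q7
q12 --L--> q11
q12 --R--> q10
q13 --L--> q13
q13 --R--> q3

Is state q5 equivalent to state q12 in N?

States {q6} cannot be reached from the start state, so discard them.
Initial partition by acceptance: {q2,q11} | {q0,q1,q3,q4,q5,q7,q8,q9,q10,q12,q13}.
On input L, block {q0,q1,q3,q4,q5,q7,q8,q9,q10,q12,q13} splits into {q0,q3,q4,q7,q8,q9,q10,q13} and {q1,q5,q12}.
Refine {q0,q3,q4,q7,q8,q9,q10,q13} on symbol L: members go to different blocks, giving {q0,q3,q7,q9} and {q4,q8,q10,q13}.
Split {q0,q3,q7,q9} by δ(·,R) → {q0,q3} and {q7,q9}.
Split {q4,q8,q10,q13} by δ(·,R) → {q4,q10} and {q8,q13}.
Stable partition: {q2,q11} | {q0,q3} | {q1,q5,q12} | {q4,q10} | {q7,q9} | {q8,q13} — 6 equivalence classes.
q5 and q12 lie in the same block of the stable partition, so they are equivalent — no string distinguishes them.

Yes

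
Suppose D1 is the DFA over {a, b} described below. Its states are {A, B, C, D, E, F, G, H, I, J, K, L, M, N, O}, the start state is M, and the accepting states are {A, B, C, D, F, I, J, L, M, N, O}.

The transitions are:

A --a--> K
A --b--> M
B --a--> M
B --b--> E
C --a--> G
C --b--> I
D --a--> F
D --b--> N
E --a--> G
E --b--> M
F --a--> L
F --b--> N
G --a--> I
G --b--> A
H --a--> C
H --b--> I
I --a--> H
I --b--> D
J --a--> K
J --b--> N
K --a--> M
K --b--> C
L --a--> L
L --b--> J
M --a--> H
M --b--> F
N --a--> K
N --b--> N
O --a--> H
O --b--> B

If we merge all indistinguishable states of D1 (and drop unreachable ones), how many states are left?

States {B,E,O} cannot be reached from the start state, so discard them.
Initial partition by acceptance: {A,C,D,F,I,J,L,M,N} | {G,H,K}.
On input a, block {A,C,D,F,I,J,L,M,N} splits into {A,C,I,J,M,N} and {D,F,L}.
On input b, block {A,C,I,J,M,N} splits into {A,C,J,N} and {I,M}.
Refine {A,C,J,N} on symbol b: members go to different blocks, giving {A,C} and {J,N}.
Split {G,H,K} by δ(·,a) → {G,K} and {H}.
No further refinement is possible. Final partition (6 blocks): {A,C} | {G,K} | {D,F,L} | {I,M} | {J,N} | {H}.

6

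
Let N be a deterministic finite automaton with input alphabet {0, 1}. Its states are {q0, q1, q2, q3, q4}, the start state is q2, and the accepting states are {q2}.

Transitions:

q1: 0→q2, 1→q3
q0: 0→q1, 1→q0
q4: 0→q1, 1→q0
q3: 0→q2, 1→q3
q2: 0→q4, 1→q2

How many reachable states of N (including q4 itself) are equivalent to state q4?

Start with accepting vs non-accepting: {q2} | {q0,q1,q3,q4}.
Refine {q0,q1,q3,q4} on symbol 0: members go to different blocks, giving {q0,q4} and {q1,q3}.
Stable partition: {q2} | {q0,q4} | {q1,q3} — 3 equivalence classes.
State q4 belongs to the block {q0,q4}, which has 2 states.

2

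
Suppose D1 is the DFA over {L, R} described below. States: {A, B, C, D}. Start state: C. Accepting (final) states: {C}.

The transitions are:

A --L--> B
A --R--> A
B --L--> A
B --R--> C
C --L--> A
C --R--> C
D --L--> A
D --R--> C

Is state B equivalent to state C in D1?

First remove the unreachable states {D}; 3 states remain.
Start with accepting vs non-accepting: {C} | {A,B}.
On input R, block {A,B} splits into {A} and {B}.
No further refinement is possible. Final partition (3 blocks): {C} | {A} | {B}.
B and C end up in different blocks, so they are distinguishable. For instance, the string 'ε' is accepted from only C.

No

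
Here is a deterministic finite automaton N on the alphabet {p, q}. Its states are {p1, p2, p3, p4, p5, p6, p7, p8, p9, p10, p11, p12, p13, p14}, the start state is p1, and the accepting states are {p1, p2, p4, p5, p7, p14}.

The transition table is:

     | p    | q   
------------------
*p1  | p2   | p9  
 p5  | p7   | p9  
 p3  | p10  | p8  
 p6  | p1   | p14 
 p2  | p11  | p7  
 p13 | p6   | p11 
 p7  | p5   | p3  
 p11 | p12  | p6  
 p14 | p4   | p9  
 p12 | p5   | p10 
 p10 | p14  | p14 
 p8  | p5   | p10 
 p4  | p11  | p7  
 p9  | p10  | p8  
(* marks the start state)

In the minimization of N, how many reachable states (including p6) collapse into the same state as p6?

2

Reachable states from the start: {p1,p2,p3,p4,p5,p6,p7,p8,p9,p10,p11,p12,p14}. Unreachable: {p13} — drop them.
Initial partition by acceptance: {p1,p2,p4,p5,p7,p14} | {p3,p6,p8,p9,p10,p11,p12}.
On input p, block {p1,p2,p4,p5,p7,p14} splits into {p1,p5,p7,p14} and {p2,p4}.
Split {p1,p5,p7,p14} by δ(·,p) → {p1,p14} and {p5,p7}.
On input p, block {p3,p6,p8,p9,p10,p11,p12} splits into {p3,p9,p11} and {p6,p10} and {p8,p12}.
Split {p3,p9,p11} by δ(·,p) → {p3,p9} and {p11}.
The partition is now stable with 7 blocks: {p1,p14} | {p3,p9} | {p2,p4} | {p5,p7} | {p6,p10} | {p8,p12} | {p11}.
The equivalence class containing p6 is {p6,p10}, of size 2.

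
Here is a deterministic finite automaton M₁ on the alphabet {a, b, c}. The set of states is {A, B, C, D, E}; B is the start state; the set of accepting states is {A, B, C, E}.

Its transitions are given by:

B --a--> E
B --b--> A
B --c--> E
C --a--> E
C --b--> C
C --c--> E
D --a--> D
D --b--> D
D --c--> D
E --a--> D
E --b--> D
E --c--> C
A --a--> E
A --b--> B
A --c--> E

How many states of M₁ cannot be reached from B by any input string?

A breadth-first search from the start state visits every state.

0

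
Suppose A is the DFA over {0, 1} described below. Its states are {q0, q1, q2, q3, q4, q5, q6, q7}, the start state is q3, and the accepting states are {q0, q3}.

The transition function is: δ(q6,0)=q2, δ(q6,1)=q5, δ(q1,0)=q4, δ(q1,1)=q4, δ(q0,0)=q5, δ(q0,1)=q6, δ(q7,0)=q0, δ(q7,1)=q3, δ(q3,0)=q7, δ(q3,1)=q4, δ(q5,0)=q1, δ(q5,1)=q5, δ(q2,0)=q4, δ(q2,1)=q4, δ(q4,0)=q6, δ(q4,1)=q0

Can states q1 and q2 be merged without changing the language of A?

P0 = {q0,q3} | {q1,q2,q4,q5,q6,q7}.
Split {q1,q2,q4,q5,q6,q7} by δ(·,0) → {q1,q2,q4,q5,q6} and {q7}.
Refine {q0,q3} on symbol 0: members go to different blocks, giving {q0} and {q3}.
Refine {q1,q2,q4,q5,q6} on symbol 1: members go to different blocks, giving {q1,q2,q5,q6} and {q4}.
Split {q1,q2,q5,q6} by δ(·,0) → {q1,q2} and {q5,q6}.
No further refinement is possible. Final partition (6 blocks): {q0} | {q1,q2} | {q7} | {q3} | {q4} | {q5,q6}.
q1 and q2 lie in the same block of the stable partition, so they are equivalent — no string distinguishes them.

Yes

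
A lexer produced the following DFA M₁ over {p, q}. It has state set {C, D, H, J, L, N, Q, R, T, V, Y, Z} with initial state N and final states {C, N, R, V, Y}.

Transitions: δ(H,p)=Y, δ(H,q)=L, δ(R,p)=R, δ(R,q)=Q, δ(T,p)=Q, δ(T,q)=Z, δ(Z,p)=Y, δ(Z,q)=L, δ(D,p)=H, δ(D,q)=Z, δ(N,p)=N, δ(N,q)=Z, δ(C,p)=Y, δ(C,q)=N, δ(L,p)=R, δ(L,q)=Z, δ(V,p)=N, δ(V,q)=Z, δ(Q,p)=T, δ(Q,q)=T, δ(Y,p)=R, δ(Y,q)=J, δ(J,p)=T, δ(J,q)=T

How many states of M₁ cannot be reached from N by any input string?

4

No path from N leads to C, D, H, V; the other 8 states are all reachable.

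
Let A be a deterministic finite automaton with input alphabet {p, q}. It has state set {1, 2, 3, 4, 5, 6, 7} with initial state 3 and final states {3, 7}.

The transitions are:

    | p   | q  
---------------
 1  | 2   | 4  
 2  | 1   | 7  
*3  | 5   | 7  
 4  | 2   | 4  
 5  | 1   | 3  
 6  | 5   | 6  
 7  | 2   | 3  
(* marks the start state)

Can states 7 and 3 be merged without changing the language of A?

Yes

First remove the unreachable states {6}; 6 states remain.
Start with accepting vs non-accepting: {3,7} | {1,2,4,5}.
Split {1,2,4,5} by δ(·,q) → {1,4} and {2,5}.
Stable partition: {3,7} | {1,4} | {2,5} — 3 equivalence classes.
7 and 3 lie in the same block of the stable partition, so they are equivalent — no string distinguishes them.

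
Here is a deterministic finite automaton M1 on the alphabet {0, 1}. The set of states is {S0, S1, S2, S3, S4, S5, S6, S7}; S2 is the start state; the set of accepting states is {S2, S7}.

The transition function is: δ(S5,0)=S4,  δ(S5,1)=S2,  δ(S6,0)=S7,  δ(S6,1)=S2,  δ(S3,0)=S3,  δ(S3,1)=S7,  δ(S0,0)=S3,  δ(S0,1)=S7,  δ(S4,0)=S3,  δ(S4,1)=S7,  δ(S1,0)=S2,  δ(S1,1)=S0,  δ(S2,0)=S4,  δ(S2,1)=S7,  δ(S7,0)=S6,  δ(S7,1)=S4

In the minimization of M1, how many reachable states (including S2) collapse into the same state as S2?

States {S0,S1,S5} cannot be reached from the start state, so discard them.
Initial partition by acceptance: {S2,S7} | {S3,S4,S6}.
On input 1, block {S2,S7} splits into {S2} and {S7}.
Refine {S3,S4,S6} on symbol 0: members go to different blocks, giving {S3,S4} and {S6}.
The partition is now stable with 4 blocks: {S2} | {S3,S4} | {S7} | {S6}.
State S2 belongs to the block {S2}, which has 1 states.

1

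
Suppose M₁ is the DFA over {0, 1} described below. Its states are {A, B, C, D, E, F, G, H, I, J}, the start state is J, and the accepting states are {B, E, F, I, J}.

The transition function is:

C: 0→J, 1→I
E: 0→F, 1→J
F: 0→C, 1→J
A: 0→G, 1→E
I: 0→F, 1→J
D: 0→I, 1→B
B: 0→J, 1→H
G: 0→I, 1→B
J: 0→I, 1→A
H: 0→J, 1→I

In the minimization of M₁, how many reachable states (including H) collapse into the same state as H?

First remove the unreachable states {D}; 9 states remain.
P0 = {B,E,F,I,J} | {A,C,G,H}.
Refine {B,E,F,I,J} on symbol 0: members go to different blocks, giving {B,E,I,J} and {F}.
On input 0, block {B,E,I,J} splits into {B,J} and {E,I}.
Split {B,J} by δ(·,0) → {B} and {J}.
On input 0, block {A,C,G,H} splits into {C,H} and {A} and {G}.
The partition is now stable with 7 blocks: {B} | {C,H} | {F} | {E,I} | {J} | {A} | {G}.
State H belongs to the block {C,H}, which has 2 states.

2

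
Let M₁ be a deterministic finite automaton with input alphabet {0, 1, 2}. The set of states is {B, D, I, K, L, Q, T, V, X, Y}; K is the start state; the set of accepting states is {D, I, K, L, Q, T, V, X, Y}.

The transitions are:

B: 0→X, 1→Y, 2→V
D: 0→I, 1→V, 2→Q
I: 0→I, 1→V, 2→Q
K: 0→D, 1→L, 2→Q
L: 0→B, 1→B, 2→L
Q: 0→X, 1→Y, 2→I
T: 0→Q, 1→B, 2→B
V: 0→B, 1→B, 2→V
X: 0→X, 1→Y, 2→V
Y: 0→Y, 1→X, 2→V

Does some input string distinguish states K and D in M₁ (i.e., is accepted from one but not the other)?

First remove the unreachable states {T}; 9 states remain.
P0 = {D,I,K,L,Q,V,X,Y} | {B}.
On input 0, block {D,I,K,L,Q,V,X,Y} splits into {D,I,K,Q,X,Y} and {L,V}.
Refine {D,I,K,Q,X,Y} on symbol 1: members go to different blocks, giving {Q,X,Y} and {D,I,K}.
Split {Q,X,Y} by δ(·,2) → {X,Y} and {Q}.
No further refinement is possible. Final partition (5 blocks): {X,Y} | {B} | {L,V} | {D,I,K} | {Q}.
K and D lie in the same block of the stable partition, so they are equivalent — no string distinguishes them.

No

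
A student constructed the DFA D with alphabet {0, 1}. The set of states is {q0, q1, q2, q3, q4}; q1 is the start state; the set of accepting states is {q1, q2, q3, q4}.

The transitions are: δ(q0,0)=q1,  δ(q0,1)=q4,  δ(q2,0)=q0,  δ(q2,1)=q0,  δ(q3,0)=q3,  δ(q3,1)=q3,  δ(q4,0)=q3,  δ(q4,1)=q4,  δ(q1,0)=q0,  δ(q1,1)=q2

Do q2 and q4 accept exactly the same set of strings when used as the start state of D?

All states are reachable from the start state.
P0 = {q1,q2,q3,q4} | {q0}.
Split {q1,q2,q3,q4} by δ(·,0) → {q1,q2} and {q3,q4}.
On input 1, block {q1,q2} splits into {q1} and {q2}.
Stable partition: {q1} | {q0} | {q3,q4} | {q2} — 4 equivalence classes.
q2 and q4 end up in different blocks, so they are distinguishable. For instance, the string '0' is accepted from only q4.

No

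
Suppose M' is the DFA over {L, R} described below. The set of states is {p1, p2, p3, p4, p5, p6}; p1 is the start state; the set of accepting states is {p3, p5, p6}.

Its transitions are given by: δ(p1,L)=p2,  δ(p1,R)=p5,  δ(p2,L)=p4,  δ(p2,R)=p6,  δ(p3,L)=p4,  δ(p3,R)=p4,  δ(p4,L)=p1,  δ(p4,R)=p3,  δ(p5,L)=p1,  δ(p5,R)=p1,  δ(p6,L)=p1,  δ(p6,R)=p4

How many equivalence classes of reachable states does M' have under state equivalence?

All states are reachable from the start state.
P0 = {p3,p5,p6} | {p1,p2,p4}.
The partition is now stable with 2 blocks: {p3,p5,p6} | {p1,p2,p4}.

2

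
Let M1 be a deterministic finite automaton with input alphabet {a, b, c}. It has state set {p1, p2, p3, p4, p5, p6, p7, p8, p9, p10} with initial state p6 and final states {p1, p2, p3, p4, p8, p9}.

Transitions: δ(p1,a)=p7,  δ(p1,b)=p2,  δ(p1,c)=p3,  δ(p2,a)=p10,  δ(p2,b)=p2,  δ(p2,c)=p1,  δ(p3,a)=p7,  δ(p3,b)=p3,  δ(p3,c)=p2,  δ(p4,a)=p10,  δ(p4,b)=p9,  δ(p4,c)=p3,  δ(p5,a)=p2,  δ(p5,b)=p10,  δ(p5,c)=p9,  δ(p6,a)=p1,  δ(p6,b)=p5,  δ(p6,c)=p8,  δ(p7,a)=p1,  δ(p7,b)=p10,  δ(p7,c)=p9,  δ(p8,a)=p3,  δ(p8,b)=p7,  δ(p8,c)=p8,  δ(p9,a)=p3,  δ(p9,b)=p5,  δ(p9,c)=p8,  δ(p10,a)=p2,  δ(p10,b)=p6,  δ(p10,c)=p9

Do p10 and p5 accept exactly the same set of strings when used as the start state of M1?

Yes

Reachable states from the start: {p1,p2,p3,p5,p6,p7,p8,p9,p10}. Unreachable: {p4} — drop them.
P0 = {p1,p2,p3,p8,p9} | {p5,p6,p7,p10}.
Refine {p1,p2,p3,p8,p9} on symbol a: members go to different blocks, giving {p1,p2,p3} and {p8,p9}.
No further refinement is possible. Final partition (3 blocks): {p1,p2,p3} | {p5,p6,p7,p10} | {p8,p9}.
p10 and p5 lie in the same block of the stable partition, so they are equivalent — no string distinguishes them.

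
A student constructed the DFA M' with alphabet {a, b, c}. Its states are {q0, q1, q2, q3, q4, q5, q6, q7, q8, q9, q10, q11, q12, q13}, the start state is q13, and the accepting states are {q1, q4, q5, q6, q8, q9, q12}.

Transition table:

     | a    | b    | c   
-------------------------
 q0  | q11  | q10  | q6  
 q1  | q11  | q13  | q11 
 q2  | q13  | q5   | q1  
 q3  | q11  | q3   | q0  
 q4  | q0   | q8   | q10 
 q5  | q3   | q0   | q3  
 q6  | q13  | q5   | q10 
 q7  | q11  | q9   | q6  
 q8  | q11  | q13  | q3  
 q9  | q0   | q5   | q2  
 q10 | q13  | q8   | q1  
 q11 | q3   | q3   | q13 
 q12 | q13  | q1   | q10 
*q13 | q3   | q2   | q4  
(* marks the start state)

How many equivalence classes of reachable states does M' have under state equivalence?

First remove the unreachable states {q7,q9,q12}; 11 states remain.
P0 = {q1,q4,q5,q6,q8} | {q0,q2,q3,q10,q11,q13}.
On input b, block {q1,q4,q5,q6,q8} splits into {q1,q5,q8} and {q4,q6}.
On input b, block {q0,q2,q3,q10,q11,q13} splits into {q0,q3,q11,q13} and {q2,q10}.
Split {q0,q3,q11,q13} by δ(·,b) → {q0,q13} and {q3,q11}.
Stable partition: {q1,q5,q8} | {q0,q13} | {q4,q6} | {q2,q10} | {q3,q11} — 5 equivalence classes.

5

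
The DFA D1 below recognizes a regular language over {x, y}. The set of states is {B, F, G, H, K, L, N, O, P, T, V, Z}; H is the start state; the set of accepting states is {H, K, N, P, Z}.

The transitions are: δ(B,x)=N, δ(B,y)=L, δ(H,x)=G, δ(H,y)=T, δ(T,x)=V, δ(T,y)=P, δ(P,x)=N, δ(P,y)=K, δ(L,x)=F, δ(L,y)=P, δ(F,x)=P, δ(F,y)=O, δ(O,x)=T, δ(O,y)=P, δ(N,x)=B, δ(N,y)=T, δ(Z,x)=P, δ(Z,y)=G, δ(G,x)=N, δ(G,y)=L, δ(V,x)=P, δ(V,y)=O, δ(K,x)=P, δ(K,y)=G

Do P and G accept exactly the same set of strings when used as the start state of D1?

No

First remove the unreachable states {Z}; 11 states remain.
Start with accepting vs non-accepting: {H,K,N,P} | {B,F,G,L,O,T,V}.
On input x, block {H,K,N,P} splits into {K,P} and {H,N}.
Refine {K,P} on symbol x: members go to different blocks, giving {P} and {K}.
Refine {B,F,G,L,O,T,V} on symbol x: members go to different blocks, giving {L,O,T} and {F,V} and {B,G}.
On input x, block {L,O,T} splits into {L,T} and {O}.
No further refinement is possible. Final partition (7 blocks): {P} | {L,T} | {H,N} | {K} | {F,V} | {B,G} | {O}.
P and G end up in different blocks, so they are distinguishable. For instance, the string 'ε' is accepted from only P.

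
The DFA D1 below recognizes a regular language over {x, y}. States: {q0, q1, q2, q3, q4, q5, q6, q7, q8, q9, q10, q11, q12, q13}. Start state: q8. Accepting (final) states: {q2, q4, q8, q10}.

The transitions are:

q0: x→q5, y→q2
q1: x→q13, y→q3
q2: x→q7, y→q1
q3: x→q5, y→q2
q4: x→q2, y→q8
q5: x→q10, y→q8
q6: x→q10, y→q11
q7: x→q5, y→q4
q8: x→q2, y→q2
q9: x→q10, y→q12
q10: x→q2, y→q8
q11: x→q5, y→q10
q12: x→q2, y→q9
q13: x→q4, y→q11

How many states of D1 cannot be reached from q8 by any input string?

BFS from q8 reaches {q1, q2, q3, q4, q5, q7, q8, q10, q11, q13}; the 4 state(s) q0, q6, q9, q12 are never visited.

4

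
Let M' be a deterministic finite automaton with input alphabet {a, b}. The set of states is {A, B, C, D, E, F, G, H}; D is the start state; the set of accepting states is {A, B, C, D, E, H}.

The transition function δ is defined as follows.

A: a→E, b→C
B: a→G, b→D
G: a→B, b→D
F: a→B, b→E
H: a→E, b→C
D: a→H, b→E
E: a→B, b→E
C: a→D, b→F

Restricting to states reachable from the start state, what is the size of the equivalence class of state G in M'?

First remove the unreachable states {A}; 7 states remain.
P0 = {B,C,D,E,H} | {F,G}.
Split {B,C,D,E,H} by δ(·,a) → {C,D,E,H} and {B}.
Split {C,D,E,H} by δ(·,a) → {C,D,H} and {E}.
On input a, block {C,D,H} splits into {C,D} and {H}.
Refine {C,D} on symbol a: members go to different blocks, giving {C} and {D}.
Refine {F,G} on symbol b: members go to different blocks, giving {F} and {G}.
The partition is now stable with 7 blocks: {C} | {F} | {B} | {E} | {H} | {D} | {G}.
State G belongs to the block {G}, which has 1 states.

1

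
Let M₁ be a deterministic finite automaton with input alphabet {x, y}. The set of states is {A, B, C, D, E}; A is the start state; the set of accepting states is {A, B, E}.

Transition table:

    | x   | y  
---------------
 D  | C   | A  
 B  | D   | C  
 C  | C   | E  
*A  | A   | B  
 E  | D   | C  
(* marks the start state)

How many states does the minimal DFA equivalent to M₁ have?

4

P0 = {A,B,E} | {C,D}.
Split {A,B,E} by δ(·,x) → {B,E} and {A}.
Split {C,D} by δ(·,y) → {C} and {D}.
No further refinement is possible. Final partition (4 blocks): {B,E} | {C} | {A} | {D}.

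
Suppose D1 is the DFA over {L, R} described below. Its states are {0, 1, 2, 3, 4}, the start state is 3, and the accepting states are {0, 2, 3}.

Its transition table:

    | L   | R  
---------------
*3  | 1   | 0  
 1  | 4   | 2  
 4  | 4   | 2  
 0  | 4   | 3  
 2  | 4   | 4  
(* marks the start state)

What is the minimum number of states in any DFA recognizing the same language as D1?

3

All states are reachable from the start state.
P0 = {0,2,3} | {1,4}.
On input R, block {0,2,3} splits into {0,3} and {2}.
Stable partition: {0,3} | {1,4} | {2} — 3 equivalence classes.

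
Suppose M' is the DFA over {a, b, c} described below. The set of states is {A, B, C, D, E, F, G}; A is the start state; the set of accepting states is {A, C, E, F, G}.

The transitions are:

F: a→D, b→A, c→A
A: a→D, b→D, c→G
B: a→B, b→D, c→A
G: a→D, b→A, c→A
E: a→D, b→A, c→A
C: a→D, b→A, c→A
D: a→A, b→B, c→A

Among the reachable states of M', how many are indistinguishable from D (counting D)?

1

Reachable states from the start: {A,B,D,G}. Unreachable: {C,E,F} — drop them.
Start with accepting vs non-accepting: {A,G} | {B,D}.
Refine {A,G} on symbol b: members go to different blocks, giving {A} and {G}.
On input a, block {B,D} splits into {B} and {D}.
Stable partition: {A} | {B} | {G} | {D} — 4 equivalence classes.
State D belongs to the block {D}, which has 1 states.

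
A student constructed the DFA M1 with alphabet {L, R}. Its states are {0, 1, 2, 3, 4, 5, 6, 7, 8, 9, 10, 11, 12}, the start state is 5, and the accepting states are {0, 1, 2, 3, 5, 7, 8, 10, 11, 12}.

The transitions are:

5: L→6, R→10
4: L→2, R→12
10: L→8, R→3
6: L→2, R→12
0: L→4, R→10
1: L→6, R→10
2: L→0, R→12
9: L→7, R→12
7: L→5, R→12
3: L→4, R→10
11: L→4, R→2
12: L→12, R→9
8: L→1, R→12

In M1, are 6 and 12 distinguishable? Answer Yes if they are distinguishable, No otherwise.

Reachable states from the start: {0,1,2,3,4,5,6,7,8,9,10,12}. Unreachable: {11} — drop them.
Start with accepting vs non-accepting: {0,1,2,3,5,7,8,10,12} | {4,6,9}.
Refine {0,1,2,3,5,7,8,10,12} on symbol L: members go to different blocks, giving {2,7,8,10,12} and {0,1,3,5}.
Refine {2,7,8,10,12} on symbol L: members go to different blocks, giving {2,7,8} and {10,12}.
Refine {10,12} on symbol L: members go to different blocks, giving {10} and {12}.
The partition is now stable with 5 blocks: {2,7,8} | {4,6,9} | {0,1,3,5} | {10} | {12}.
6 and 12 end up in different blocks, so they are distinguishable. For instance, the string 'ε' is accepted from only 12.

Yes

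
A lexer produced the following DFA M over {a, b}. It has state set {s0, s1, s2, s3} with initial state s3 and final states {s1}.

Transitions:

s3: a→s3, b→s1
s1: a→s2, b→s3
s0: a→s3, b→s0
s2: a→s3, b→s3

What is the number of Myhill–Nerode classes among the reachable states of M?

States {s0} cannot be reached from the start state, so discard them.
P0 = {s1} | {s2,s3}.
On input b, block {s2,s3} splits into {s2} and {s3}.
Stable partition: {s1} | {s2} | {s3} — 3 equivalence classes.

3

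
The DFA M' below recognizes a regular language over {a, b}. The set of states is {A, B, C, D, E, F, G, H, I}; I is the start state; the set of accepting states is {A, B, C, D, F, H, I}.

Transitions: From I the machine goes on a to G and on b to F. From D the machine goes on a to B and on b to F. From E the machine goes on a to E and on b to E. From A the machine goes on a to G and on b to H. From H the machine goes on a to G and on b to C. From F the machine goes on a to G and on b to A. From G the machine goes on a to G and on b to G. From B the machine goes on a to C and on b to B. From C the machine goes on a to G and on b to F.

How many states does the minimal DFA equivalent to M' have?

2

First remove the unreachable states {B,D,E}; 6 states remain.
P0 = {A,C,F,H,I} | {G}.
No further refinement is possible. Final partition (2 blocks): {A,C,F,H,I} | {G}.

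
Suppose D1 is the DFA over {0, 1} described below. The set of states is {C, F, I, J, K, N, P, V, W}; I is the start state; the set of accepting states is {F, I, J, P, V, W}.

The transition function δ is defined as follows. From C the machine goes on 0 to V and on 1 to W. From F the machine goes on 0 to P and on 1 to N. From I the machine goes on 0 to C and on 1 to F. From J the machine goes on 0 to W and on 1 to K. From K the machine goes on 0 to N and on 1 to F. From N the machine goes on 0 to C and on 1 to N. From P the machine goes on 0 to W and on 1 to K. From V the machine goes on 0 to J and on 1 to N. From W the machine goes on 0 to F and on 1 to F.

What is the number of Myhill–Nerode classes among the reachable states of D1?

7

All states are reachable from the start state.
Initial partition by acceptance: {F,I,J,P,V,W} | {C,K,N}.
Split {F,I,J,P,V,W} by δ(·,0) → {F,J,P,V,W} and {I}.
On input 1, block {F,J,P,V,W} splits into {F,J,P,V} and {W}.
Split {F,J,P,V} by δ(·,0) → {J,P} and {F,V}.
Split {C,K,N} by δ(·,0) → {K,N} and {C}.
Split {K,N} by δ(·,0) → {N} and {K}.
Stable partition: {J,P} | {N} | {I} | {W} | {F,V} | {C} | {K} — 7 equivalence classes.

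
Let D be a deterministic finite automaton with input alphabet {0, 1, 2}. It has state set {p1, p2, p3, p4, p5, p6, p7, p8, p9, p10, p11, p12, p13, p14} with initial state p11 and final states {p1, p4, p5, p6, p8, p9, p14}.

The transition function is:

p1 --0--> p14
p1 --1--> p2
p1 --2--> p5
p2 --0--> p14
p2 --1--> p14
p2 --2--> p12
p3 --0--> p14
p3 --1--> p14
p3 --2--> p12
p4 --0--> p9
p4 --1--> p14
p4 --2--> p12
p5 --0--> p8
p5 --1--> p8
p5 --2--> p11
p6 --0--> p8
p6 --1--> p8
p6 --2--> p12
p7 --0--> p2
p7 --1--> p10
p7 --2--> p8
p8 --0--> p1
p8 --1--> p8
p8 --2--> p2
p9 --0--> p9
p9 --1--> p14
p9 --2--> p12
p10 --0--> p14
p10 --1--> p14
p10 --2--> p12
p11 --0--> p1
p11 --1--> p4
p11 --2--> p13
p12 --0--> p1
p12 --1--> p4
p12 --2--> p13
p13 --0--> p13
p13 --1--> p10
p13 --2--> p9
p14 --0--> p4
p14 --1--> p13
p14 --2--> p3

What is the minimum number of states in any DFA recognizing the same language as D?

8

States {p6,p7} cannot be reached from the start state, so discard them.
P0 = {p1,p4,p5,p8,p9,p14} | {p2,p3,p10,p11,p12,p13}.
Split {p1,p4,p5,p8,p9,p14} by δ(·,1) → {p4,p5,p8,p9} and {p1,p14}.
Refine {p4,p5,p8,p9} on symbol 0: members go to different blocks, giving {p4,p5,p9} and {p8}.
Split {p4,p5,p9} by δ(·,0) → {p4,p9} and {p5}.
On input 0, block {p2,p3,p10,p11,p12,p13} splits into {p2,p3,p10,p11,p12} and {p13}.
On input 1, block {p2,p3,p10,p11,p12} splits into {p2,p3,p10} and {p11,p12}.
Refine {p1,p14} on symbol 0: members go to different blocks, giving {p1} and {p14}.
Stable partition: {p4,p9} | {p2,p3,p10} | {p1} | {p8} | {p5} | {p13} | {p11,p12} | {p14} — 8 equivalence classes.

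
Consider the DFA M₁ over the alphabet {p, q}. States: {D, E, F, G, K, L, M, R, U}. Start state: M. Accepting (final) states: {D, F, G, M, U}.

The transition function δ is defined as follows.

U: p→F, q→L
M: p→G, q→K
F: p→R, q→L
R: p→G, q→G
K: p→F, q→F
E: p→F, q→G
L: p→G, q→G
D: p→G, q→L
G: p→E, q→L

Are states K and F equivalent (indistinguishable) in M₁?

Reachable states from the start: {E,F,G,K,L,M,R}. Unreachable: {D,U} — drop them.
Initial partition by acceptance: {F,G,M} | {E,K,L,R}.
Split {F,G,M} by δ(·,p) → {F,G} and {M}.
The partition is now stable with 3 blocks: {F,G} | {E,K,L,R} | {M}.
K and F end up in different blocks, so they are distinguishable. For instance, the string 'ε' is accepted from only F.

No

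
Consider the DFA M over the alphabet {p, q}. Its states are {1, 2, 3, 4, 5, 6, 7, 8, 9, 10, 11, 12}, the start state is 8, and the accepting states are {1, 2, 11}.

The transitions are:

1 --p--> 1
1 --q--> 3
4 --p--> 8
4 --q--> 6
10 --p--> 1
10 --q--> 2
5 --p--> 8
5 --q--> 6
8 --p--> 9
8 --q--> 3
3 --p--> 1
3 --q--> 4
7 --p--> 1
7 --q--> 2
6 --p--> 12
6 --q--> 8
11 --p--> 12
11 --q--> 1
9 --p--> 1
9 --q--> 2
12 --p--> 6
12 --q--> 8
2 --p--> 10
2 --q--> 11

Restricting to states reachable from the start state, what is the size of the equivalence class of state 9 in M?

2

First remove the unreachable states {5,7}; 10 states remain.
Start with accepting vs non-accepting: {1,2,11} | {3,4,6,8,9,10,12}.
Split {1,2,11} by δ(·,p) → {2,11} and {1}.
Refine {2,11} on symbol q: members go to different blocks, giving {2} and {11}.
On input p, block {3,4,6,8,9,10,12} splits into {4,6,8,12} and {3,9,10}.
Refine {4,6,8,12} on symbol p: members go to different blocks, giving {4,6,12} and {8}.
Refine {4,6,12} on symbol p: members go to different blocks, giving {6,12} and {4}.
On input q, block {3,9,10} splits into {9,10} and {3}.
The partition is now stable with 8 blocks: {2} | {6,12} | {1} | {11} | {9,10} | {8} | {4} | {3}.
The equivalence class containing 9 is {9,10}, of size 2.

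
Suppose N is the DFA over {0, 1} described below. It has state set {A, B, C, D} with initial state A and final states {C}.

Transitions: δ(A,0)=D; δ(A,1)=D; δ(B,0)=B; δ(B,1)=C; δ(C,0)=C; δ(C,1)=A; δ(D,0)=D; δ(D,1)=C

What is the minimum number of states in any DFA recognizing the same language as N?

First remove the unreachable states {B}; 3 states remain.
P0 = {C} | {A,D}.
Refine {A,D} on symbol 1: members go to different blocks, giving {A} and {D}.
Stable partition: {C} | {A} | {D} — 3 equivalence classes.

3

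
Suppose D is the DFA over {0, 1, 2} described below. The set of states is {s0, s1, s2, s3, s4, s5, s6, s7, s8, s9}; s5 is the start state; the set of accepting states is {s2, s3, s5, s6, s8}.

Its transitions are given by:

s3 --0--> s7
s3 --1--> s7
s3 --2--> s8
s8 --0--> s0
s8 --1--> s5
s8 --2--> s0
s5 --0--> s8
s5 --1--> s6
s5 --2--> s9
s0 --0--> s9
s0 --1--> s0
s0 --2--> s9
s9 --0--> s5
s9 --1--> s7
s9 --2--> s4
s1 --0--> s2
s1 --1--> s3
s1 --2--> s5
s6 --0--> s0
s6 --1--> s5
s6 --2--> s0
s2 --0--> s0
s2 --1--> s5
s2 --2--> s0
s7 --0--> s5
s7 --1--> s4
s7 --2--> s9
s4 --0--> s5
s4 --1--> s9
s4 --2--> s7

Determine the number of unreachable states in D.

No path from s5 leads to s1, s2, s3; the other 7 states are all reachable.

3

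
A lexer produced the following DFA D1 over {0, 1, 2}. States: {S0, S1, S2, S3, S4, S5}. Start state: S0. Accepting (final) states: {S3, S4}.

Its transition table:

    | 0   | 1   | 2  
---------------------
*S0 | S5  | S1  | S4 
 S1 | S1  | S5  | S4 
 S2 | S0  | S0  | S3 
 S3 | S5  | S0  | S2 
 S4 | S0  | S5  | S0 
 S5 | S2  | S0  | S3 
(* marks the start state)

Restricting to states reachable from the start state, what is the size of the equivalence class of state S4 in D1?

2

P0 = {S3,S4} | {S0,S1,S2,S5}.
Stable partition: {S3,S4} | {S0,S1,S2,S5} — 2 equivalence classes.
The equivalence class containing S4 is {S3,S4}, of size 2.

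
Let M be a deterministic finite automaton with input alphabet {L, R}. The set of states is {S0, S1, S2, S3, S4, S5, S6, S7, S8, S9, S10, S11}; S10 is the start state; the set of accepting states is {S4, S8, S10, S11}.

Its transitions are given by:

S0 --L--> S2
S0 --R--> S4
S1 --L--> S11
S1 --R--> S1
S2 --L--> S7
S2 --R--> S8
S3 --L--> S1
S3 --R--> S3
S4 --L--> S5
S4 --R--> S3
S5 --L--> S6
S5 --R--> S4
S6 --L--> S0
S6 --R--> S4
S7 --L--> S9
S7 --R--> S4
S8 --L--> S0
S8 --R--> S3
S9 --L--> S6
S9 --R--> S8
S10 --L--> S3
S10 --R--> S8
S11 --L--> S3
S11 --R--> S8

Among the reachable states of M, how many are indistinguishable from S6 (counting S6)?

Every state is reachable, so we keep all 12.
Start with accepting vs non-accepting: {S4,S8,S10,S11} | {S0,S1,S2,S3,S5,S6,S7,S9}.
On input R, block {S4,S8,S10,S11} splits into {S4,S8} and {S10,S11}.
On input L, block {S0,S1,S2,S3,S5,S6,S7,S9} splits into {S0,S2,S3,S5,S6,S7,S9} and {S1}.
Split {S0,S2,S3,S5,S6,S7,S9} by δ(·,L) → {S0,S2,S5,S6,S7,S9} and {S3}.
Stable partition: {S4,S8} | {S0,S2,S5,S6,S7,S9} | {S10,S11} | {S1} | {S3} — 5 equivalence classes.
State S6 belongs to the block {S0,S2,S5,S6,S7,S9}, which has 6 states.

6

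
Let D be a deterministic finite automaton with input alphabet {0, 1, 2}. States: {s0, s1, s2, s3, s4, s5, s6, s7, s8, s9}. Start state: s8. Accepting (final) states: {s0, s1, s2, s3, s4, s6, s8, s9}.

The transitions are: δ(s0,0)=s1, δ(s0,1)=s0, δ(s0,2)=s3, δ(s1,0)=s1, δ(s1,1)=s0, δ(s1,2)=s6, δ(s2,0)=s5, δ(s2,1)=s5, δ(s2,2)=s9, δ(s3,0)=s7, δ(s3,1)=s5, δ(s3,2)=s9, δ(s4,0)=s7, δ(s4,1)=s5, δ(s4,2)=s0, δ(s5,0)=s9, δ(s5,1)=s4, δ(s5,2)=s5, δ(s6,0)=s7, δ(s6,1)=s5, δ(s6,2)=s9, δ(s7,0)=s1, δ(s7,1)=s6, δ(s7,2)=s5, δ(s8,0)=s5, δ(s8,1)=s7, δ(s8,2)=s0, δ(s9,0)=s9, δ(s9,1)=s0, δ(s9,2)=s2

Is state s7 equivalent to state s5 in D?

Yes

All states are reachable from the start state.
P0 = {s0,s1,s2,s3,s4,s6,s8,s9} | {s5,s7}.
Split {s0,s1,s2,s3,s4,s6,s8,s9} by δ(·,0) → {s2,s3,s4,s6,s8} and {s0,s1,s9}.
The partition is now stable with 3 blocks: {s2,s3,s4,s6,s8} | {s5,s7} | {s0,s1,s9}.
s7 and s5 lie in the same block of the stable partition, so they are equivalent — no string distinguishes them.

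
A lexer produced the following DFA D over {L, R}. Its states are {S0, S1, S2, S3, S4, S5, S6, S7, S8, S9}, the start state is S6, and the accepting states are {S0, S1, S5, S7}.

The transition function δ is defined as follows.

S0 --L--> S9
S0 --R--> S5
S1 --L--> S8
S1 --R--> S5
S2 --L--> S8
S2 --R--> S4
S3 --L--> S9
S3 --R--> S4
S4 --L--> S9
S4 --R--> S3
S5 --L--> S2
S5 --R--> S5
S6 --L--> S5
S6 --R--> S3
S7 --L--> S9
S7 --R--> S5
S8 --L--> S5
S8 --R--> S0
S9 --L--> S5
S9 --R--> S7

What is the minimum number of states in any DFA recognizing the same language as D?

Reachable states from the start: {S0,S2,S3,S4,S5,S6,S7,S8,S9}. Unreachable: {S1} — drop them.
Initial partition by acceptance: {S0,S5,S7} | {S2,S3,S4,S6,S8,S9}.
Split {S2,S3,S4,S6,S8,S9} by δ(·,L) → {S2,S3,S4} and {S6,S8,S9}.
On input L, block {S0,S5,S7} splits into {S0,S7} and {S5}.
Refine {S6,S8,S9} on symbol R: members go to different blocks, giving {S8,S9} and {S6}.
The partition is now stable with 5 blocks: {S0,S7} | {S2,S3,S4} | {S8,S9} | {S5} | {S6}.

5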